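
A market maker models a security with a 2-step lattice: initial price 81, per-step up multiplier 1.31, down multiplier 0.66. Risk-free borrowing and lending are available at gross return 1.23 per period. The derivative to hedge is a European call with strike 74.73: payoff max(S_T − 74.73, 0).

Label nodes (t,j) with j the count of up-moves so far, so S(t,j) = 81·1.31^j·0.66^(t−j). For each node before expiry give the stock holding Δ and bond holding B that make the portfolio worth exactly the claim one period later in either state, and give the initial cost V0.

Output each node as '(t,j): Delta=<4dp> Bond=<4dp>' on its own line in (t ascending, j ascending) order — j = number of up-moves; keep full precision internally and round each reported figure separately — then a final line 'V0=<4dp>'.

Under the risk-neutral measure, an up-move has probability p* = (R−d)/(u−d) = 0.8769 and values discount at R = 1.23.
Terminal payoffs: V(2,0)=0.0000, V(2,1)=0.0000, V(2,2)=64.2741
  t=1,j=0: stock 53.4600 → up 70.0326 (V=0.0000), down 35.2836 (V=0.0000). Price 0.0000; hedge Δ=0.0000, bond B=0.0000.
  t=1,j=1: stock 106.1100 → up 139.0041 (V=64.2741), down 70.0326 (V=0.0000). Price 45.8239; hedge Δ=0.9319, bond B=-53.0593.
  t=0,j=0: stock 81.0000 → up 106.1100 (V=45.8239), down 53.4600 (V=0.0000). Price 32.6700; hedge Δ=0.8704, bond B=-37.8284.
Root portfolio cost Δ·81+B reproduces V0=32.6700.

(0,0): Delta=0.8704 Bond=-37.8284
(1,0): Delta=0.0000 Bond=0.0000
(1,1): Delta=0.9319 Bond=-53.0593
V0=32.6700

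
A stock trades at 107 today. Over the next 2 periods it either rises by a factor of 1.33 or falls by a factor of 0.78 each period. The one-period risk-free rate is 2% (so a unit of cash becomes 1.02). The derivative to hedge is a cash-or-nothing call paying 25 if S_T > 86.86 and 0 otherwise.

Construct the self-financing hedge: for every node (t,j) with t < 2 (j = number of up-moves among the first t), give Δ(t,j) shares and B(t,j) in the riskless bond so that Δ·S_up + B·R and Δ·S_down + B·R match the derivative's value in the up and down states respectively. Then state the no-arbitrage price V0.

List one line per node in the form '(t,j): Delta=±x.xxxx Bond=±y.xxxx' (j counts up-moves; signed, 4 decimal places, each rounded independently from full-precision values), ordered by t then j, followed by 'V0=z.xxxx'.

(0,0): Delta=0.2347 Bond=-8.7220
(1,0): Delta=0.5446 Bond=-34.7594
(1,1): Delta=0.0000 Bond=24.5098
V0=16.3955

Risk-neutral probability p* = (R−d)/(u−d) = (1.02−0.78)/(1.33−0.78) = 0.4364.
At expiry t=2: V(2,0)=0.0000, V(2,1)=25.0000, V(2,2)=25.0000
Node (1,0) S=83.4600: V=(p*·25.0000+(1−p*)·0.0000)/1.02=10.6952; Δ=(25.0000−0.0000)/(111.0018−65.0988)=0.5446; B=V−Δ·S=-34.7594
Node (1,1) S=142.3100: V=(p*·25.0000+(1−p*)·25.0000)/1.02=24.5098; Δ=(25.0000−25.0000)/(189.2723−111.0018)=0.0000; B=V−Δ·S=24.5098
Node (0,0) S=107.0000: V=(p*·24.5098+(1−p*)·10.6952)/1.02=16.3955; Δ=(24.5098−10.6952)/(142.3100−83.4600)=0.2347; B=V−Δ·S=-8.7220
Self-financing check: at every node Δ·S+B equals the discounted successor values.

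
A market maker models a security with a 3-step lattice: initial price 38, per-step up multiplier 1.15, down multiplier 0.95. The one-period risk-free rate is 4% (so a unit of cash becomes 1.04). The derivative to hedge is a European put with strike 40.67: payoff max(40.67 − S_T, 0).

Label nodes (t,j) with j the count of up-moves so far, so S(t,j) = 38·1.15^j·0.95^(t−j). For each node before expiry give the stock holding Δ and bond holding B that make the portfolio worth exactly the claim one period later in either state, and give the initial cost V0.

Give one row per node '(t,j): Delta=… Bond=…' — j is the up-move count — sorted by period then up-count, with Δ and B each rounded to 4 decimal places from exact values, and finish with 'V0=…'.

(0,0): Delta=-0.3265 Bond=14.0512
(1,0): Delta=-0.5762 Bond=23.6252
(1,1): Delta=-0.0745 Bond=3.5986
(2,0): Delta=-1.0000 Bond=39.1058
(2,1): Delta=-0.1482 Bond=6.8046
(2,2): Delta=0.0000 Bond=0.0000
V0=1.6433

The replicating-portfolio and risk-neutral prices coincide; use p* = (1.04−0.95)/(1.15−0.95) = 0.4500 for the latter.
At expiry t=3: V(3,0)=8.0898, V(3,1)=1.2308, V(3,2)=0.0000, V(3,3)=0.0000
(2,0): S=34.2950. Δ = (V_up−V_dn)/(S_up−S_dn) = (1.2308−8.0898)/(39.4393−32.5802) = -1.0000. V = [p*·1.2308 + (1−p*)·8.0898]/1.04 = 4.8108. B = V − Δ·S = 39.1058.
(2,1): S=41.5150. Δ = (V_up−V_dn)/(S_up−S_dn) = (0.0000−1.2308)/(47.7422−39.4392) = -0.1482. V = [p*·0.0000 + (1−p*)·1.2308]/1.04 = 0.6509. B = V − Δ·S = 6.8046.
(2,2): S=50.2550. Δ = (V_up−V_dn)/(S_up−S_dn) = (0.0000−0.0000)/(57.7932−47.7422) = 0.0000. V = [p*·0.0000 + (1−p*)·0.0000]/1.04 = 0.0000. B = V − Δ·S = 0.0000.
(1,0): S=36.1000. Δ = (V_up−V_dn)/(S_up−S_dn) = (0.6509−4.8108)/(41.5150−34.2950) = -0.5762. V = [p*·0.6509 + (1−p*)·4.8108]/1.04 = 2.8258. B = V − Δ·S = 23.6252.
(1,1): S=43.7000. Δ = (V_up−V_dn)/(S_up−S_dn) = (0.0000−0.6509)/(50.2550−41.5150) = -0.0745. V = [p*·0.0000 + (1−p*)·0.6509]/1.04 = 0.3442. B = V − Δ·S = 3.5986.
(0,0): S=38.0000. Δ = (V_up−V_dn)/(S_up−S_dn) = (0.3442−2.8258)/(43.7000−36.1000) = -0.3265. V = [p*·0.3442 + (1−p*)·2.8258]/1.04 = 1.6433. B = V − Δ·S = 14.0512.
Each (Δ,B) replicates both successor values, so the strategy is self-financing and V0 is arbitrage-free.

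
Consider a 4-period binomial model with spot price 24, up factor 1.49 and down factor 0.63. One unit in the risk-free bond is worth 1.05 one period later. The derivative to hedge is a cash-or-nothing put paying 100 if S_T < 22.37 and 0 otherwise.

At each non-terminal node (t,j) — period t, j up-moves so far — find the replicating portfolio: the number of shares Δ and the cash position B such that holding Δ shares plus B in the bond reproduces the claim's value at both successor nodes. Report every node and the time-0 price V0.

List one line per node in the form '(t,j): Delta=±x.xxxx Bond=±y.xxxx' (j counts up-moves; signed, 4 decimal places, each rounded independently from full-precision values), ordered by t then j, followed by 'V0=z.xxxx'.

The replicating-portfolio and risk-neutral prices coincide; use p* = (1.05−0.63)/(1.49−0.63) = 0.4884 for the latter.
Terminal values V(4,·): V(4,0)=100.0000, V(4,1)=100.0000, V(4,2)=100.0000, V(4,3)=0.0000, V(4,4)=0.0000
Node (3,0) S=6.0011: V=(p*·100.0000+(1−p*)·100.0000)/1.05=95.2381; Δ=(100.0000−100.0000)/(8.9417−3.7807)=0.0000; B=V−Δ·S=95.2381
Node (3,1) S=14.1931: V=(p*·100.0000+(1−p*)·100.0000)/1.05=95.2381; Δ=(100.0000−100.0000)/(21.1478−8.9417)=0.0000; B=V−Δ·S=95.2381
Node (3,2) S=33.5679: V=(p*·0.0000+(1−p*)·100.0000)/1.05=48.7265; Δ=(0.0000−100.0000)/(50.0162−21.1478)=-3.4640; B=V−Δ·S=165.0055
Node (3,3) S=79.3908: V=(p*·0.0000+(1−p*)·0.0000)/1.05=0.0000; Δ=(0.0000−0.0000)/(118.2923−50.0162)=0.0000; B=V−Δ·S=0.0000
Node (2,0) S=9.5256: V=(p*·95.2381+(1−p*)·95.2381)/1.05=90.7029; Δ=(95.2381−95.2381)/(14.1931−6.0011)=0.0000; B=V−Δ·S=90.7029
Node (2,1) S=22.5288: V=(p*·48.7265+(1−p*)·95.2381)/1.05=69.0696; Δ=(48.7265−95.2381)/(33.5679−14.1931)=-2.4006; B=V−Δ·S=123.1529
Node (2,2) S=53.2824: V=(p*·0.0000+(1−p*)·48.7265)/1.05=23.7427; Δ=(0.0000−48.7265)/(79.3908−33.5679)=-1.0634; B=V−Δ·S=80.4014
Node (1,0) S=15.1200: V=(p*·69.0696+(1−p*)·90.7029)/1.05=76.3218; Δ=(69.0696−90.7029)/(22.5288−9.5256)=-1.6637; B=V−Δ·S=101.4768
Node (1,1) S=35.7600: V=(p*·23.7427+(1−p*)·69.0696)/1.05=44.6983; Δ=(23.7427−69.0696)/(53.2824−22.5288)=-1.4739; B=V−Δ·S=97.4041
Node (0,0) S=24.0000: V=(p*·44.6983+(1−p*)·76.3218)/1.05=57.9788; Δ=(44.6983−76.3218)/(35.7600−15.1200)=-1.5321; B=V−Δ·S=94.7503
The time-0 hedge costs 57.9788, which is the no-arbitrage price.

(0,0): Delta=-1.5321 Bond=94.7503
(1,0): Delta=-1.6637 Bond=101.4768
(1,1): Delta=-1.4739 Bond=97.4041
(2,0): Delta=0.0000 Bond=90.7029
(2,1): Delta=-2.4006 Bond=123.1529
(2,2): Delta=-1.0634 Bond=80.4014
(3,0): Delta=0.0000 Bond=95.2381
(3,1): Delta=0.0000 Bond=95.2381
(3,2): Delta=-3.4640 Bond=165.0055
(3,3): Delta=0.0000 Bond=0.0000
V0=57.9788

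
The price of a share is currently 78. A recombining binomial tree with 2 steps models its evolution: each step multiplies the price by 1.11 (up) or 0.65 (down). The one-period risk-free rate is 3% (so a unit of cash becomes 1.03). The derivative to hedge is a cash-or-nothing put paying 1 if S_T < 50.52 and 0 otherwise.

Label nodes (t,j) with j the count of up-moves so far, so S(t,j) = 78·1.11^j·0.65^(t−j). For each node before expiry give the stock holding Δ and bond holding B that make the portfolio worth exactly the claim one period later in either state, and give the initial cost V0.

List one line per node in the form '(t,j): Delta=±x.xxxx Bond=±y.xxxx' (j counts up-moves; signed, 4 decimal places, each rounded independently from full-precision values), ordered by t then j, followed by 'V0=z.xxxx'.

Risk-neutral probability p* = (R−d)/(u−d) = (1.03−0.65)/(1.11−0.65) = 0.8261.
Terminal values V(2,·): V(2,0)=1.0000, V(2,1)=0.0000, V(2,2)=0.0000
(1,0): S=50.7000. Δ = (V_up−V_dn)/(S_up−S_dn) = (0.0000−1.0000)/(56.2770−32.9550) = -0.0429. V = [p*·0.0000 + (1−p*)·1.0000]/1.03 = 0.1688. B = V − Δ·S = 2.3428.
(1,1): S=86.5800. Δ = (V_up−V_dn)/(S_up−S_dn) = (0.0000−0.0000)/(96.1038−56.2770) = 0.0000. V = [p*·0.0000 + (1−p*)·0.0000]/1.03 = 0.0000. B = V − Δ·S = 0.0000.
(0,0): S=78.0000. Δ = (V_up−V_dn)/(S_up−S_dn) = (0.0000−0.1688)/(86.5800−50.7000) = -0.0047. V = [p*·0.0000 + (1−p*)·0.1688]/1.03 = 0.0285. B = V − Δ·S = 0.3956.
The time-0 hedge costs 0.0285, which is the no-arbitrage price.

(0,0): Delta=-0.0047 Bond=0.3956
(1,0): Delta=-0.0429 Bond=2.3428
(1,1): Delta=0.0000 Bond=0.0000
V0=0.0285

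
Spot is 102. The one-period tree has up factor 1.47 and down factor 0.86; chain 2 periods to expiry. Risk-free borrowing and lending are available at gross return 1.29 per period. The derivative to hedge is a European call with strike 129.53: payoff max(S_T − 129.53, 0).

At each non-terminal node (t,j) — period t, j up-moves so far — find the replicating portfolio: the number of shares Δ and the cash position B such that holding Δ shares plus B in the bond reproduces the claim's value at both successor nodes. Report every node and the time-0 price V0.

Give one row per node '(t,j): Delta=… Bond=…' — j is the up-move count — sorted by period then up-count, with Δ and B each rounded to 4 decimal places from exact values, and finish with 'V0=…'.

Risk-neutral probability p* = (R−d)/(u−d) = (1.29−0.86)/(1.47−0.86) = 0.7049.
Terminal payoffs: V(2,0)=0.0000, V(2,1)=0.0000, V(2,2)=90.8818
Node (1,0) S=87.7200: V=(p*·0.0000+(1−p*)·0.0000)/1.29=0.0000; Δ=(0.0000−0.0000)/(128.9484−75.4392)=0.0000; B=V−Δ·S=0.0000
Node (1,1) S=149.9400: V=(p*·90.8818+(1−p*)·0.0000)/1.29=49.6622; Δ=(90.8818−0.0000)/(220.4118−128.9484)=0.9936; B=V−Δ·S=-99.3244
Node (0,0) S=102.0000: V=(p*·49.6622+(1−p*)·0.0000)/1.29=27.1378; Δ=(49.6622−0.0000)/(149.9400−87.7200)=0.7982; B=V−Δ·S=-54.2756
Each (Δ,B) replicates both successor values, so the strategy is self-financing and V0 is arbitrage-free.

(0,0): Delta=0.7982 Bond=-54.2756
(1,0): Delta=0.0000 Bond=0.0000
(1,1): Delta=0.9936 Bond=-99.3244
V0=27.1378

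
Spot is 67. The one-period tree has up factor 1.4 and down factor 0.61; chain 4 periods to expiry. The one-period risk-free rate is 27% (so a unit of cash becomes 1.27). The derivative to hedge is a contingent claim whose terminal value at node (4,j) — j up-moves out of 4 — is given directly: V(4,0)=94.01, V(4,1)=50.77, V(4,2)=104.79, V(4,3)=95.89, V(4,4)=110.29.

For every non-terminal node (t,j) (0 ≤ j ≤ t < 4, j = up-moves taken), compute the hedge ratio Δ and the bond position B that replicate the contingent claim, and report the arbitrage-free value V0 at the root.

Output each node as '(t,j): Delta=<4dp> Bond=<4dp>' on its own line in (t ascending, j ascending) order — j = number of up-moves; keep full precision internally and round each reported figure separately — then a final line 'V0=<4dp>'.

Under the risk-neutral measure, an up-move has probability p* = (R−d)/(u−d) = 0.8354 and values discount at R = 1.27.
At expiry t=4: V(4,0)=94.0100, V(4,1)=50.7700, V(4,2)=104.7900, V(4,3)=95.8900, V(4,4)=110.2900
(3,0): S=15.2077. Δ = (V_up−V_dn)/(S_up−S_dn) = (50.7700−94.0100)/(21.2908−9.2767) = -3.5991. V = [p*·50.7700 + (1−p*)·94.0100]/1.27 = 45.5791. B = V − Δ·S = 100.3133.
(3,1): S=34.9030. Δ = (V_up−V_dn)/(S_up−S_dn) = (104.7900−50.7700)/(48.8642−21.2908) = 1.9591. V = [p*·104.7900 + (1−p*)·50.7700]/1.27 = 75.5123. B = V − Δ·S = 7.1326.
(3,2): S=80.1052. Δ = (V_up−V_dn)/(S_up−S_dn) = (95.8900−104.7900)/(112.1473−48.8642) = -0.1406. V = [p*·95.8900 + (1−p*)·104.7900]/1.27 = 76.6571. B = V − Δ·S = 87.9230.
(3,3): S=183.8480. Δ = (V_up−V_dn)/(S_up−S_dn) = (110.2900−95.8900)/(257.3872−112.1473) = 0.0991. V = [p*·110.2900 + (1−p*)·95.8900]/1.27 = 84.9767. B = V − Δ·S = 66.7488.
(2,0): S=24.9307. Δ = (V_up−V_dn)/(S_up−S_dn) = (75.5123−45.5791)/(34.9030−15.2077) = 1.5198. V = [p*·75.5123 + (1−p*)·45.5791]/1.27 = 55.5800. B = V − Δ·S = 17.6898.
(2,1): S=57.2180. Δ = (V_up−V_dn)/(S_up−S_dn) = (76.6571−75.5123)/(80.1052−34.9030) = 0.0253. V = [p*·76.6571 + (1−p*)·75.5123]/1.27 = 60.2116. B = V − Δ·S = 58.7625.
(2,2): S=131.3200. Δ = (V_up−V_dn)/(S_up−S_dn) = (84.9767−76.6571)/(183.8480−80.1052) = 0.0802. V = [p*·84.9767 + (1−p*)·76.6571]/1.27 = 65.8328. B = V − Δ·S = 55.3017.
(1,0): S=40.8700. Δ = (V_up−V_dn)/(S_up−S_dn) = (60.2116−55.5800)/(57.2180−24.9307) = 0.1435. V = [p*·60.2116 + (1−p*)·55.5800]/1.27 = 46.8106. B = V − Δ·S = 40.9478.
(1,1): S=93.8000. Δ = (V_up−V_dn)/(S_up−S_dn) = (65.8328−60.2116)/(131.3200−57.2180) = 0.0759. V = [p*·65.8328 + (1−p*)·60.2116]/1.27 = 51.1085. B = V − Δ·S = 43.9931.
(0,0): S=67.0000. Δ = (V_up−V_dn)/(S_up−S_dn) = (51.1085−46.8106)/(93.8000−40.8700) = 0.0812. V = [p*·51.1085 + (1−p*)·46.8106]/1.27 = 39.6860. B = V − Δ·S = 34.2456.
Check: Δ(0,0)·S0 + B(0,0) = 39.6860 = V0.

(0,0): Delta=0.0812 Bond=34.2456
(1,0): Delta=0.1435 Bond=40.9478
(1,1): Delta=0.0759 Bond=43.9931
(2,0): Delta=1.5198 Bond=17.6898
(2,1): Delta=0.0253 Bond=58.7625
(2,2): Delta=0.0802 Bond=55.3017
(3,0): Delta=-3.5991 Bond=100.3133
(3,1): Delta=1.9591 Bond=7.1326
(3,2): Delta=-0.1406 Bond=87.9230
(3,3): Delta=0.0991 Bond=66.7488
V0=39.6860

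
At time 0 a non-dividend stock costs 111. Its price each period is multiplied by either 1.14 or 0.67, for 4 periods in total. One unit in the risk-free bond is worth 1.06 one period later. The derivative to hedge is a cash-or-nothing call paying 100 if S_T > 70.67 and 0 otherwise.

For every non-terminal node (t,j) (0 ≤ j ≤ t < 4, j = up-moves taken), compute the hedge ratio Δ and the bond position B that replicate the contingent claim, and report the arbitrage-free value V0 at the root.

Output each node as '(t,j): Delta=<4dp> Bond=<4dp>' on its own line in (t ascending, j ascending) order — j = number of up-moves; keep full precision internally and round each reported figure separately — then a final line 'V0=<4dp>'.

(0,0): Delta=0.5659 Bond=5.5552
(1,0): Delta=1.7532 Bond=-82.4125
(1,1): Delta=0.4227 Bond=24.0015
(2,0): Delta=0.0000 Bond=0.0000
(2,1): Delta=1.9645 Bond=-105.2766
(2,2): Delta=0.2368 Bond=52.2556
(3,0): Delta=0.0000 Bond=0.0000
(3,1): Delta=0.0000 Bond=0.0000
(3,2): Delta=2.2014 Bond=-134.4841
(3,3): Delta=0.0000 Bond=94.3396
V0=68.3655

Under the risk-neutral measure, an up-move has probability p* = (R−d)/(u−d) = 0.8298 and values discount at R = 1.06.
At expiry t=4: V(4,0)=0.0000, V(4,1)=0.0000, V(4,2)=0.0000, V(4,3)=100.0000, V(4,4)=100.0000
Node (3,0) S=33.3847: V=(p*·0.0000+(1−p*)·0.0000)/1.06=0.0000; Δ=(0.0000−0.0000)/(38.0586−22.3677)=0.0000; B=V−Δ·S=0.0000
Node (3,1) S=56.8038: V=(p*·0.0000+(1−p*)·0.0000)/1.06=0.0000; Δ=(0.0000−0.0000)/(64.7563−38.0586)=0.0000; B=V−Δ·S=0.0000
Node (3,2) S=96.6513: V=(p*·100.0000+(1−p*)·0.0000)/1.06=78.2818; Δ=(100.0000−0.0000)/(110.1824−64.7563)=2.2014; B=V−Δ·S=-134.4841
Node (3,3) S=164.4514: V=(p*·100.0000+(1−p*)·100.0000)/1.06=94.3396; Δ=(100.0000−100.0000)/(187.4746−110.1824)=0.0000; B=V−Δ·S=94.3396
Node (2,0) S=49.8279: V=(p*·0.0000+(1−p*)·0.0000)/1.06=0.0000; Δ=(0.0000−0.0000)/(56.8038−33.3847)=0.0000; B=V−Δ·S=0.0000
Node (2,1) S=84.7818: V=(p*·78.2818+(1−p*)·0.0000)/1.06=61.2804; Δ=(78.2818−0.0000)/(96.6513−56.8038)=1.9645; B=V−Δ·S=-105.2766
Node (2,2) S=144.2556: V=(p*·94.3396+(1−p*)·78.2818)/1.06=86.4211; Δ=(94.3396−78.2818)/(164.4514−96.6513)=0.2368; B=V−Δ·S=52.2556
Node (1,0) S=74.3700: V=(p*·61.2804+(1−p*)·0.0000)/1.06=47.9714; Δ=(61.2804−0.0000)/(84.7818−49.8279)=1.7532; B=V−Δ·S=-82.4125
Node (1,1) S=126.5400: V=(p*·86.4211+(1−p*)·61.2804)/1.06=77.4923; Δ=(86.4211−61.2804)/(144.2556−84.7818)=0.4227; B=V−Δ·S=24.0015
Node (0,0) S=111.0000: V=(p*·77.4923+(1−p*)·47.9714)/1.06=68.3655; Δ=(77.4923−47.9714)/(126.5400−74.3700)=0.5659; B=V−Δ·S=5.5552
Each (Δ,B) replicates both successor values, so the strategy is self-financing and V0 is arbitrage-free.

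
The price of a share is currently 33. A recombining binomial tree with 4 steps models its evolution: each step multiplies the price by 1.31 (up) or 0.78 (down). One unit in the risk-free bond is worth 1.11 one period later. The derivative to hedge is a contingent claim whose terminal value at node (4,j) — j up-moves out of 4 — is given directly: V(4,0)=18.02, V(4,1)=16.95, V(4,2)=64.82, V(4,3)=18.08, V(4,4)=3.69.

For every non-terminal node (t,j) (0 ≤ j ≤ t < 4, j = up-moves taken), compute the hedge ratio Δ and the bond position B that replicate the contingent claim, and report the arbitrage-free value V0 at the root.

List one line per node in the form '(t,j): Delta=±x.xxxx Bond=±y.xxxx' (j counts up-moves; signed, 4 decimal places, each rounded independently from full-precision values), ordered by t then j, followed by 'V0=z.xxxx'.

(0,0): Delta=-0.4729 Bond=36.1887
(1,0): Delta=0.2512 Bond=21.5312
(1,1): Delta=-0.7342 Bond=51.4653
(2,0): Delta=2.4893 Bond=-21.0350
(2,1): Delta=-0.5564 Bond=51.1327
(2,2): Delta=-0.7983 Bond=60.7591
(3,0): Delta=-0.1289 Bond=17.6529
(3,1): Delta=3.4341 Bond=-48.1984
(3,2): Delta=-1.9965 Bond=120.3668
(3,3): Delta=-0.3660 Bond=35.3673
V0=20.5832

Under the risk-neutral measure, an up-move has probability p* = (R−d)/(u−d) = 0.6226 and values discount at R = 1.11.
Terminal payoffs: V(4,0)=18.0200, V(4,1)=16.9500, V(4,2)=64.8200, V(4,3)=18.0800, V(4,4)=3.6900
(3,0): S=15.6602. Δ = (V_up−V_dn)/(S_up−S_dn) = (16.9500−18.0200)/(20.5149−12.2150) = -0.1289. V = [p*·16.9500 + (1−p*)·18.0200]/1.11 = 15.6340. B = V − Δ·S = 17.6529.
(3,1): S=26.3011. Δ = (V_up−V_dn)/(S_up−S_dn) = (64.8200−16.9500)/(34.4545−20.5149) = 3.4341. V = [p*·64.8200 + (1−p*)·16.9500]/1.11 = 42.1224. B = V − Δ·S = -48.1984.
(3,2): S=44.1724. Δ = (V_up−V_dn)/(S_up−S_dn) = (18.0800−64.8200)/(57.8659−34.4545) = -1.9965. V = [p*·18.0800 + (1−p*)·64.8200]/1.11 = 32.1781. B = V − Δ·S = 120.3668.
(3,3): S=74.1870. Δ = (V_up−V_dn)/(S_up−S_dn) = (3.6900−18.0800)/(97.1850−57.8659) = -0.3660. V = [p*·3.6900 + (1−p*)·18.0800]/1.11 = 8.2164. B = V − Δ·S = 35.3673.
(2,0): S=20.0772. Δ = (V_up−V_dn)/(S_up−S_dn) = (42.1224−15.6340)/(26.3011−15.6602) = 2.4893. V = [p*·42.1224 + (1−p*)·15.6340]/1.11 = 28.9430. B = V − Δ·S = -21.0350.
(2,1): S=33.7194. Δ = (V_up−V_dn)/(S_up−S_dn) = (32.1781−42.1224)/(44.1724−26.3011) = -0.5564. V = [p*·32.1781 + (1−p*)·42.1224]/1.11 = 32.3700. B = V − Δ·S = 51.1327.
(2,2): S=56.6313. Δ = (V_up−V_dn)/(S_up−S_dn) = (8.2164−32.1781)/(74.1870−44.1724) = -0.7983. V = [p*·8.2164 + (1−p*)·32.1781]/1.11 = 15.5483. B = V − Δ·S = 60.7591.
(1,0): S=25.7400. Δ = (V_up−V_dn)/(S_up−S_dn) = (32.3700−28.9430)/(33.7194−20.0772) = 0.2512. V = [p*·32.3700 + (1−p*)·28.9430]/1.11 = 27.9971. B = V − Δ·S = 21.5312.
(1,1): S=43.2300. Δ = (V_up−V_dn)/(S_up−S_dn) = (15.5483−32.3700)/(56.6313−33.7194) = -0.7342. V = [p*·15.5483 + (1−p*)·32.3700]/1.11 = 19.7262. B = V − Δ·S = 51.4653.
(0,0): S=33.0000. Δ = (V_up−V_dn)/(S_up−S_dn) = (19.7262−27.9971)/(43.2300−25.7400) = -0.4729. V = [p*·19.7262 + (1−p*)·27.9971]/1.11 = 20.5832. B = V − Δ·S = 36.1887.
Root portfolio cost Δ·33+B reproduces V0=20.5832.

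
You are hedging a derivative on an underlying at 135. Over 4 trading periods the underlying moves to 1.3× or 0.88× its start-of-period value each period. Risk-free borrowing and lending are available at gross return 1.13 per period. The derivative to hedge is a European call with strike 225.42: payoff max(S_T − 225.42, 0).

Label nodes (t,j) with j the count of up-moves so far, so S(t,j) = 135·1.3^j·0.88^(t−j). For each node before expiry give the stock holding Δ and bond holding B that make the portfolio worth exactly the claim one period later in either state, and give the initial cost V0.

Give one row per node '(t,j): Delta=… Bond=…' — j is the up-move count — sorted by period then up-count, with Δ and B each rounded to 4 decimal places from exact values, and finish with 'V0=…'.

Under the risk-neutral measure, an up-move has probability p* = (R−d)/(u−d) = 0.5952 and values discount at R = 1.13.
Payoff layer (t=4): V(4,0)=0.0000, V(4,1)=0.0000, V(4,2)=0.0000, V(4,3)=35.5836, V(4,4)=160.1535
Node (3,0) S=91.9987: V=(p*·0.0000+(1−p*)·0.0000)/1.13=0.0000; Δ=(0.0000−0.0000)/(119.5983−80.9589)=0.0000; B=V−Δ·S=0.0000
Node (3,1) S=135.9072: V=(p*·0.0000+(1−p*)·0.0000)/1.13=0.0000; Δ=(0.0000−0.0000)/(176.6794−119.5983)=0.0000; B=V−Δ·S=0.0000
Node (3,2) S=200.7720: V=(p*·35.5836+(1−p*)·0.0000)/1.13=18.7440; Δ=(35.5836−0.0000)/(261.0036−176.6794)=0.4220; B=V−Δ·S=-65.9789
Node (3,3) S=296.5950: V=(p*·160.1535+(1−p*)·35.5836)/1.13=97.1083; Δ=(160.1535−35.5836)/(385.5735−261.0036)=1.0000; B=V−Δ·S=-199.4867
Node (2,0) S=104.5440: V=(p*·0.0000+(1−p*)·0.0000)/1.13=0.0000; Δ=(0.0000−0.0000)/(135.9072−91.9987)=0.0000; B=V−Δ·S=0.0000
Node (2,1) S=154.4400: V=(p*·18.7440+(1−p*)·0.0000)/1.13=9.8736; Δ=(18.7440−0.0000)/(200.7720−135.9072)=0.2890; B=V−Δ·S=-34.7550
Node (2,2) S=228.1500: V=(p*·97.1083+(1−p*)·18.7440)/1.13=57.8667; Δ=(97.1083−18.7440)/(296.5950−200.7720)=0.8178; B=V−Δ·S=-128.7149
Node (1,0) S=118.8000: V=(p*·9.8736+(1−p*)·0.0000)/1.13=5.2010; Δ=(9.8736−0.0000)/(154.4400−104.5440)=0.1979; B=V−Δ·S=-18.3075
Node (1,1) S=175.5000: V=(p*·57.8667+(1−p*)·9.8736)/1.13=34.0185; Δ=(57.8667−9.8736)/(228.1500−154.4400)=0.6511; B=V−Δ·S=-80.2509
Node (0,0) S=135.0000: V=(p*·34.0185+(1−p*)·5.2010)/1.13=19.7826; Δ=(34.0185−5.2010)/(175.5000−118.8000)=0.5082; B=V−Δ·S=-48.8306
The time-0 hedge costs 19.7826, which is the no-arbitrage price.

(0,0): Delta=0.5082 Bond=-48.8306
(1,0): Delta=0.1979 Bond=-18.3075
(1,1): Delta=0.6511 Bond=-80.2509
(2,0): Delta=0.0000 Bond=0.0000
(2,1): Delta=0.2890 Bond=-34.7550
(2,2): Delta=0.8178 Bond=-128.7149
(3,0): Delta=0.0000 Bond=0.0000
(3,1): Delta=0.0000 Bond=0.0000
(3,2): Delta=0.4220 Bond=-65.9789
(3,3): Delta=1.0000 Bond=-199.4867
V0=19.7826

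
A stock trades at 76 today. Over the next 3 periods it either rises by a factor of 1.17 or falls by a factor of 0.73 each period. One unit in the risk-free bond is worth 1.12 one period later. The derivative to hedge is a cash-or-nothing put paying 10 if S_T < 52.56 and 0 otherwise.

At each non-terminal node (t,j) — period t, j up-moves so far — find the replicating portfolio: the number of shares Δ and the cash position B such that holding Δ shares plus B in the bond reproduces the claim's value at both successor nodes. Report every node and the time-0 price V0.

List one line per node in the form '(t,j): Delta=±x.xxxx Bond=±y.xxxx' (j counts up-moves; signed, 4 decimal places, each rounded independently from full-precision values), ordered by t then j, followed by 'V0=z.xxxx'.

(0,0): Delta=-0.0480 Bond=3.9047
(1,0): Delta=-0.3242 Bond=19.6951
(1,1): Delta=-0.0259 Bond=2.4089
(2,0): Delta=0.0000 Bond=8.9286
(2,1): Delta=-0.3501 Bond=23.7419
(2,2): Delta=0.0000 Bond=0.0000
V0=0.2549

Under the risk-neutral measure, an up-move has probability p* = (R−d)/(u−d) = 0.8864 and values discount at R = 1.12.
Terminal values V(3,·): V(3,0)=10.0000, V(3,1)=10.0000, V(3,2)=0.0000, V(3,3)=0.0000
(2,0): S=40.5004. Δ = (V_up−V_dn)/(S_up−S_dn) = (10.0000−10.0000)/(47.3855−29.5653) = 0.0000. V = [p*·10.0000 + (1−p*)·10.0000]/1.12 = 8.9286. B = V − Δ·S = 8.9286.
(2,1): S=64.9116. Δ = (V_up−V_dn)/(S_up−S_dn) = (0.0000−10.0000)/(75.9466−47.3855) = -0.3501. V = [p*·0.0000 + (1−p*)·10.0000]/1.12 = 1.0146. B = V − Δ·S = 23.7419.
(2,2): S=104.0364. Δ = (V_up−V_dn)/(S_up−S_dn) = (0.0000−0.0000)/(121.7226−75.9466) = 0.0000. V = [p*·0.0000 + (1−p*)·0.0000]/1.12 = 0.0000. B = V − Δ·S = 0.0000.
(1,0): S=55.4800. Δ = (V_up−V_dn)/(S_up−S_dn) = (1.0146−8.9286)/(64.9116−40.5004) = -0.3242. V = [p*·1.0146 + (1−p*)·8.9286]/1.12 = 1.7089. B = V − Δ·S = 19.6951.
(1,1): S=88.9200. Δ = (V_up−V_dn)/(S_up−S_dn) = (0.0000−1.0146)/(104.0364−64.9116) = -0.0259. V = [p*·0.0000 + (1−p*)·1.0146]/1.12 = 0.1029. B = V − Δ·S = 2.4089.
(0,0): S=76.0000. Δ = (V_up−V_dn)/(S_up−S_dn) = (0.1029−1.7089)/(88.9200−55.4800) = -0.0480. V = [p*·0.1029 + (1−p*)·1.7089]/1.12 = 0.2549. B = V − Δ·S = 3.9047.
Each (Δ,B) replicates both successor values, so the strategy is self-financing and V0 is arbitrage-free.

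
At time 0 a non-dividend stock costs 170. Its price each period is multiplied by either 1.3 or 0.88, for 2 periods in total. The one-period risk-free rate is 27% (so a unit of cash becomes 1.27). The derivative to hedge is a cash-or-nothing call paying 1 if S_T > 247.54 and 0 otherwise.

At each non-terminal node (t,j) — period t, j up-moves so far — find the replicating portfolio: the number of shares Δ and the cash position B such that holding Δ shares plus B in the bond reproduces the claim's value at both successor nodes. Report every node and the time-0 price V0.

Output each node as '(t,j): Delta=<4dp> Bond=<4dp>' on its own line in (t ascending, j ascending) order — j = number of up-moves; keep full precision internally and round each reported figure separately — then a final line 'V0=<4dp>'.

(0,0): Delta=0.0102 Bond=-1.2063
(1,0): Delta=0.0000 Bond=0.0000
(1,1): Delta=0.0108 Bond=-1.6498
V0=0.5346

Under the risk-neutral measure, an up-move has probability p* = (R−d)/(u−d) = 0.9286 and values discount at R = 1.27.
At expiry t=2: V(2,0)=0.0000, V(2,1)=0.0000, V(2,2)=1.0000
  t=1,j=0: stock 149.6000 → up 194.4800 (V=0.0000), down 131.6480 (V=0.0000). Price 0.0000; hedge Δ=0.0000, bond B=0.0000.
  t=1,j=1: stock 221.0000 → up 287.3000 (V=1.0000), down 194.4800 (V=0.0000). Price 0.7312; hedge Δ=0.0108, bond B=-1.6498.
  t=0,j=0: stock 170.0000 → up 221.0000 (V=0.7312), down 149.6000 (V=0.0000). Price 0.5346; hedge Δ=0.0102, bond B=-1.2063.
The time-0 hedge costs 0.5346, which is the no-arbitrage price.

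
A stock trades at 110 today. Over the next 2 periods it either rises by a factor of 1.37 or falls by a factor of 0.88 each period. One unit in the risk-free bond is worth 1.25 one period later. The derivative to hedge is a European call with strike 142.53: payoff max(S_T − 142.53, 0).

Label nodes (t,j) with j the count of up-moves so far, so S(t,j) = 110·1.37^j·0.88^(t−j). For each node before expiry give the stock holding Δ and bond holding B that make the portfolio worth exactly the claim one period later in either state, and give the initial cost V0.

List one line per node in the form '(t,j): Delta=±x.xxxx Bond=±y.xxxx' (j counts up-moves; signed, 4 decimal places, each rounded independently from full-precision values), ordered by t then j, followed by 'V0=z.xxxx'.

The replicating-portfolio and risk-neutral prices coincide; use p* = (1.25−0.88)/(1.37−0.88) = 0.7551 for the latter.
Payoff layer (t=2): V(2,0)=0.0000, V(2,1)=0.0000, V(2,2)=63.9290
(1,0): S=96.8000. Δ = (V_up−V_dn)/(S_up−S_dn) = (0.0000−0.0000)/(132.6160−85.1840) = 0.0000. V = [p*·0.0000 + (1−p*)·0.0000]/1.25 = 0.0000. B = V − Δ·S = 0.0000.
(1,1): S=150.7000. Δ = (V_up−V_dn)/(S_up−S_dn) = (63.9290−0.0000)/(206.4590−132.6160) = 0.8657. V = [p*·63.9290 + (1−p*)·0.0000]/1.25 = 38.6183. B = V − Δ·S = -91.8490.
(0,0): S=110.0000. Δ = (V_up−V_dn)/(S_up−S_dn) = (38.6183−0.0000)/(150.7000−96.8000) = 0.7165. V = [p*·38.6183 + (1−p*)·0.0000]/1.25 = 23.3286. B = V − Δ·S = -55.4843.
Self-financing check: at every node Δ·S+B equals the discounted successor values.

(0,0): Delta=0.7165 Bond=-55.4843
(1,0): Delta=0.0000 Bond=0.0000
(1,1): Delta=0.8657 Bond=-91.8490
V0=23.3286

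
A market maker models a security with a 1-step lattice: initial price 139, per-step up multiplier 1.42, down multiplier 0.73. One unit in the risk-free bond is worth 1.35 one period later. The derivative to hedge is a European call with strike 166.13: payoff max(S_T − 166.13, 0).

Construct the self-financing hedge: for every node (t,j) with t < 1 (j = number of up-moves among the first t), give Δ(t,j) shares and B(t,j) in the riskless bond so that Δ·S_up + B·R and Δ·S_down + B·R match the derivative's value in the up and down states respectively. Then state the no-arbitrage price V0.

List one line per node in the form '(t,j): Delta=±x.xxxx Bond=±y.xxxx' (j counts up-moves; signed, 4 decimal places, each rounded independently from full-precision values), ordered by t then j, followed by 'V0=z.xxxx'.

(0,0): Delta=0.3258 Bond=-24.4901
V0=20.7998

No-arbitrage ⇒ martingale measure with p* = (R−d)/(u−d) = 0.8986.
Terminal payoffs: V(1,0)=0.0000, V(1,1)=31.2500
(0,0): S=139.0000. Δ = (V_up−V_dn)/(S_up−S_dn) = (31.2500−0.0000)/(197.3800−101.4700) = 0.3258. V = [p*·31.2500 + (1−p*)·0.0000]/1.35 = 20.7998. B = V − Δ·S = -24.4901.
Check: Δ(0,0)·S0 + B(0,0) = 20.7998 = V0.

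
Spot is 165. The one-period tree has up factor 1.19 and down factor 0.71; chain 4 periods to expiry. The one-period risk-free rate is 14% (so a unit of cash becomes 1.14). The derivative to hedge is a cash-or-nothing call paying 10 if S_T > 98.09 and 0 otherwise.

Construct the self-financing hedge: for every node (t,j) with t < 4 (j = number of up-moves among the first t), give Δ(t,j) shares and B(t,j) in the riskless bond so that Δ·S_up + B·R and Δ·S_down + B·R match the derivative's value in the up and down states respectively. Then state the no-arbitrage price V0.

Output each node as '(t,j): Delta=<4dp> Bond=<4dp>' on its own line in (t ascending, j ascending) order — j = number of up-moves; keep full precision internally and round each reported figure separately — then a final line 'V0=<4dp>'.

No-arbitrage ⇒ martingale measure with p* = (R−d)/(u−d) = 0.8958.
Terminal payoffs: V(4,0)=0.0000, V(4,1)=0.0000, V(4,2)=10.0000, V(4,3)=10.0000, V(4,4)=10.0000
(3,0): S=59.0553. Δ = (V_up−V_dn)/(S_up−S_dn) = (0.0000−0.0000)/(70.2758−41.9293) = 0.0000. V = [p*·0.0000 + (1−p*)·0.0000]/1.14 = 0.0000. B = V − Δ·S = 0.0000.
(3,1): S=98.9800. Δ = (V_up−V_dn)/(S_up−S_dn) = (10.0000−0.0000)/(117.7862−70.2758) = 0.2105. V = [p*·10.0000 + (1−p*)·0.0000]/1.14 = 7.8582. B = V − Δ·S = -12.9751.
(3,2): S=165.8961. Δ = (V_up−V_dn)/(S_up−S_dn) = (10.0000−10.0000)/(197.4164−117.7862) = 0.0000. V = [p*·10.0000 + (1−p*)·10.0000]/1.14 = 8.7719. B = V − Δ·S = 8.7719.
(3,3): S=278.0512. Δ = (V_up−V_dn)/(S_up−S_dn) = (10.0000−10.0000)/(330.8810−197.4164) = 0.0000. V = [p*·10.0000 + (1−p*)·10.0000]/1.14 = 8.7719. B = V − Δ·S = 8.7719.
(2,0): S=83.1765. Δ = (V_up−V_dn)/(S_up−S_dn) = (7.8582−0.0000)/(98.9800−59.0553) = 0.1968. V = [p*·7.8582 + (1−p*)·0.0000]/1.14 = 6.1751. B = V − Δ·S = -10.1961.
(2,1): S=139.4085. Δ = (V_up−V_dn)/(S_up−S_dn) = (8.7719−7.8582)/(165.8961−98.9800) = 0.0137. V = [p*·8.7719 + (1−p*)·7.8582]/1.14 = 7.6112. B = V − Δ·S = 5.7076.
(2,2): S=233.6565. Δ = (V_up−V_dn)/(S_up−S_dn) = (8.7719−8.7719)/(278.0512−165.8961) = 0.0000. V = [p*·8.7719 + (1−p*)·8.7719]/1.14 = 7.6947. B = V − Δ·S = 7.6947.
(1,0): S=117.1500. Δ = (V_up−V_dn)/(S_up−S_dn) = (7.6112−6.1751)/(139.4085−83.1765) = 0.0255. V = [p*·7.6112 + (1−p*)·6.1751]/1.14 = 6.5453. B = V − Δ·S = 3.5534.
(1,1): S=196.3500. Δ = (V_up−V_dn)/(S_up−S_dn) = (7.6947−7.6112)/(233.6565−139.4085) = 0.0009. V = [p*·7.6947 + (1−p*)·7.6112]/1.14 = 6.7421. B = V − Δ·S = 6.5681.
(0,0): S=165.0000. Δ = (V_up−V_dn)/(S_up−S_dn) = (6.7421−6.5453)/(196.3500−117.1500) = 0.0025. V = [p*·6.7421 + (1−p*)·6.5453]/1.14 = 5.8961. B = V − Δ·S = 5.4861.
Self-financing check: at every node Δ·S+B equals the discounted successor values.

(0,0): Delta=0.0025 Bond=5.4861
(1,0): Delta=0.0255 Bond=3.5534
(1,1): Delta=0.0009 Bond=6.5681
(2,0): Delta=0.1968 Bond=-10.1961
(2,1): Delta=0.0137 Bond=5.7076
(2,2): Delta=0.0000 Bond=7.6947
(3,0): Delta=0.0000 Bond=0.0000
(3,1): Delta=0.2105 Bond=-12.9751
(3,2): Delta=0.0000 Bond=8.7719
(3,3): Delta=0.0000 Bond=8.7719
V0=5.8961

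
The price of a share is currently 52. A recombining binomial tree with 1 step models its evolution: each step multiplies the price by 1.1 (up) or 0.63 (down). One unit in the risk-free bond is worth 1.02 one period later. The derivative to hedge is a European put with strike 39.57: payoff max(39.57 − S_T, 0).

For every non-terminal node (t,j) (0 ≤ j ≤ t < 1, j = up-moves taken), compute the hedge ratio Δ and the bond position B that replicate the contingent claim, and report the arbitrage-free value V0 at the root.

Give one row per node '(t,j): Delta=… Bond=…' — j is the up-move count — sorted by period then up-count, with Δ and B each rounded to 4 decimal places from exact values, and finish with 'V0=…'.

(0,0): Delta=-0.2786 Bond=15.6258
V0=1.1364

Risk-neutral probability p* = (R−d)/(u−d) = (1.02−0.63)/(1.1−0.63) = 0.8298.
At expiry t=1: V(1,0)=6.8100, V(1,1)=0.0000
(0,0): S=52.0000. Δ = (V_up−V_dn)/(S_up−S_dn) = (0.0000−6.8100)/(57.2000−32.7600) = -0.2786. V = [p*·0.0000 + (1−p*)·6.8100]/1.02 = 1.1364. B = V − Δ·S = 15.6258.
Each (Δ,B) replicates both successor values, so the strategy is self-financing and V0 is arbitrage-free.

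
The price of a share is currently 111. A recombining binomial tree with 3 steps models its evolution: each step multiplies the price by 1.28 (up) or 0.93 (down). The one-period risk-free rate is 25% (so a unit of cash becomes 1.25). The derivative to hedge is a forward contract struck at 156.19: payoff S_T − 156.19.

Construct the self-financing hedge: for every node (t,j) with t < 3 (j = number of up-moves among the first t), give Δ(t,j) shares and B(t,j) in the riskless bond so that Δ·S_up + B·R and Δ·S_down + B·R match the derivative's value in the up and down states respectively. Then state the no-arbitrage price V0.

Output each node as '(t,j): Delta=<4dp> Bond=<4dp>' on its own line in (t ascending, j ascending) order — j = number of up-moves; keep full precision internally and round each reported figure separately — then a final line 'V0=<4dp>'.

No-arbitrage ⇒ martingale measure with p* = (R−d)/(u−d) = 0.9143.
Terminal payoffs: V(3,0)=-66.9064, V(3,1)=-33.3050, V(3,2)=12.9420, V(3,3)=76.5939
(2,0): S=96.0039. Δ = (V_up−V_dn)/(S_up−S_dn) = (-33.3050−-66.9064)/(122.8850−89.2836) = 1.0000. V = [p*·-33.3050 + (1−p*)·-66.9064]/1.25 = -28.9481. B = V − Δ·S = -124.9520.
(2,1): S=132.1344. Δ = (V_up−V_dn)/(S_up−S_dn) = (12.9420−-33.3050)/(169.1320−122.8850) = 1.0000. V = [p*·12.9420 + (1−p*)·-33.3050]/1.25 = 7.1824. B = V − Δ·S = -124.9520.
(2,2): S=181.8624. Δ = (V_up−V_dn)/(S_up−S_dn) = (76.5939−12.9420)/(232.7839−169.1320) = 1.0000. V = [p*·76.5939 + (1−p*)·12.9420]/1.25 = 56.9104. B = V − Δ·S = -124.9520.
(1,0): S=103.2300. Δ = (V_up−V_dn)/(S_up−S_dn) = (7.1824−-28.9481)/(132.1344−96.0039) = 1.0000. V = [p*·7.1824 + (1−p*)·-28.9481]/1.25 = 3.2684. B = V − Δ·S = -99.9616.
(1,1): S=142.0800. Δ = (V_up−V_dn)/(S_up−S_dn) = (56.9104−7.1824)/(181.8624−132.1344) = 1.0000. V = [p*·56.9104 + (1−p*)·7.1824]/1.25 = 42.1184. B = V − Δ·S = -99.9616.
(0,0): S=111.0000. Δ = (V_up−V_dn)/(S_up−S_dn) = (42.1184−3.2684)/(142.0800−103.2300) = 1.0000. V = [p*·42.1184 + (1−p*)·3.2684]/1.25 = 31.0307. B = V − Δ·S = -79.9693.
Root portfolio cost Δ·111+B reproduces V0=31.0307.

(0,0): Delta=1.0000 Bond=-79.9693
(1,0): Delta=1.0000 Bond=-99.9616
(1,1): Delta=1.0000 Bond=-99.9616
(2,0): Delta=1.0000 Bond=-124.9520
(2,1): Delta=1.0000 Bond=-124.9520
(2,2): Delta=1.0000 Bond=-124.9520
V0=31.0307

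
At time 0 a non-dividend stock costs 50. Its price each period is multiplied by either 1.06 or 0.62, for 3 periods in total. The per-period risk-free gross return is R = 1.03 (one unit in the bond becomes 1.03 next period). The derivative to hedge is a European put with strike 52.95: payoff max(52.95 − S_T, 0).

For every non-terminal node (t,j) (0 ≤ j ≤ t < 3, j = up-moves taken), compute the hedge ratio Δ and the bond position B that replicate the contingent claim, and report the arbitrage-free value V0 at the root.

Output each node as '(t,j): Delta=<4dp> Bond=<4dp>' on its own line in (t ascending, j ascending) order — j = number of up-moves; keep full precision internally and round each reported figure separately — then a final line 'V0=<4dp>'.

No-arbitrage ⇒ martingale measure with p* = (R−d)/(u−d) = 0.9318.
At expiry t=3: V(3,0)=41.0336, V(3,1)=32.5768, V(3,2)=18.1184, V(3,3)=0.0000
(2,0): S=19.2200. Δ = (V_up−V_dn)/(S_up−S_dn) = (32.5768−41.0336)/(20.3732−11.9164) = -1.0000. V = [p*·32.5768 + (1−p*)·41.0336]/1.03 = 32.1878. B = V − Δ·S = 51.4078.
(2,1): S=32.8600. Δ = (V_up−V_dn)/(S_up−S_dn) = (18.1184−32.5768)/(34.8316−20.3732) = -1.0000. V = [p*·18.1184 + (1−p*)·32.5768]/1.03 = 18.5478. B = V − Δ·S = 51.4078.
(2,2): S=56.1800. Δ = (V_up−V_dn)/(S_up−S_dn) = (0.0000−18.1184)/(59.5508−34.8316) = -0.7330. V = [p*·0.0000 + (1−p*)·18.1184]/1.03 = 1.1994. B = V − Δ·S = 42.3775.
(1,0): S=31.0000. Δ = (V_up−V_dn)/(S_up−S_dn) = (18.5478−32.1878)/(32.8600−19.2200) = -1.0000. V = [p*·18.5478 + (1−p*)·32.1878]/1.03 = 18.9105. B = V − Δ·S = 49.9105.
(1,1): S=53.0000. Δ = (V_up−V_dn)/(S_up−S_dn) = (1.1994−18.5478)/(56.1800−32.8600) = -0.7439. V = [p*·1.1994 + (1−p*)·18.5478]/1.03 = 2.3128. B = V − Δ·S = 41.7410.
(0,0): S=50.0000. Δ = (V_up−V_dn)/(S_up−S_dn) = (2.3128−18.9105)/(53.0000−31.0000) = -0.7544. V = [p*·2.3128 + (1−p*)·18.9105]/1.03 = 3.3442. B = V − Δ·S = 41.0660.
Root portfolio cost Δ·50+B reproduces V0=3.3442.

(0,0): Delta=-0.7544 Bond=41.0660
(1,0): Delta=-1.0000 Bond=49.9105
(1,1): Delta=-0.7439 Bond=41.7410
(2,0): Delta=-1.0000 Bond=51.4078
(2,1): Delta=-1.0000 Bond=51.4078
(2,2): Delta=-0.7330 Bond=42.3775
V0=3.3442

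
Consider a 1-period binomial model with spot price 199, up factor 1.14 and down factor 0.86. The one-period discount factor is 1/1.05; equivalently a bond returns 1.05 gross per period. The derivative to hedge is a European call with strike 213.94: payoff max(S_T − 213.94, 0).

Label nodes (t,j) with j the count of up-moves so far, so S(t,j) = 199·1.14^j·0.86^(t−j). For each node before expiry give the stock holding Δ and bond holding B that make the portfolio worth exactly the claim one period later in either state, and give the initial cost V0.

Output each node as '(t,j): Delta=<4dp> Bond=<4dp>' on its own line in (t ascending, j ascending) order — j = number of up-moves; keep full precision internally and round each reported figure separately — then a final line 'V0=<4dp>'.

(0,0): Delta=0.2319 Bond=-37.7932
V0=8.3497

Since d<R<u, set p* = (R−d)/(u−d) = 0.6786; price each node as the discounted p*-expectation of its children.
Terminal values V(1,·): V(1,0)=0.0000, V(1,1)=12.9200
Node (0,0) S=199.0000: V=(p*·12.9200+(1−p*)·0.0000)/1.05=8.3497; Δ=(12.9200−0.0000)/(226.8600−171.1400)=0.2319; B=V−Δ·S=-37.7932
Each (Δ,B) replicates both successor values, so the strategy is self-financing and V0 is arbitrage-free.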